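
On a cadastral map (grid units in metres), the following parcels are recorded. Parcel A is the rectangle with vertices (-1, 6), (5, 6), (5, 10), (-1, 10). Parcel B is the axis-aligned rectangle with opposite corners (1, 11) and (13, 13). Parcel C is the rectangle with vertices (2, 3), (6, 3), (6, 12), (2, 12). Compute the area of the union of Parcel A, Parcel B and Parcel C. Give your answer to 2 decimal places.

68.00

By inclusion–exclusion:
Individual areas: |Parcel A| = 24, |Parcel B| = 24, |Parcel C| = 36.
|Parcel A∩Parcel B| = 0 (no overlap).
|Parcel A∩Parcel C|: x∈[2,5], y∈[6,10] → 3·4 = 12.
|Parcel B∩Parcel C|: x∈[2,6], y∈[11,12] → 4·1 = 4.
|Parcel A∩Parcel B∩Parcel C| = 0.
|Parcel A ∪ Parcel B ∪ Parcel C| = 84 − 16 + 0 = 68.00.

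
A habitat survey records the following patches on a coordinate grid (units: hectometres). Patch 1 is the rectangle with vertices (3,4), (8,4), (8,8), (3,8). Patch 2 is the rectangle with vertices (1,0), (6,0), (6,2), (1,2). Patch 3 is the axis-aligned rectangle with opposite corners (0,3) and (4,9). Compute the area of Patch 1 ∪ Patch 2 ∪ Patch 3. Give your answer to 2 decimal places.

50.00

By inclusion–exclusion:
Individual areas: |Patch 1| = 20, |Patch 2| = 10, |Patch 3| = 24.
|Patch 1∩Patch 2| = 0 (no overlap).
|Patch 1∩Patch 3|: x∈[3,4], y∈[4,8] → 1·4 = 4.
|Patch 2∩Patch 3| = 0 (no overlap).
|Patch 1∩Patch 2∩Patch 3| = 0.
|Patch 1 ∪ Patch 2 ∪ Patch 3| = 54 − 4 + 0 = 50.00.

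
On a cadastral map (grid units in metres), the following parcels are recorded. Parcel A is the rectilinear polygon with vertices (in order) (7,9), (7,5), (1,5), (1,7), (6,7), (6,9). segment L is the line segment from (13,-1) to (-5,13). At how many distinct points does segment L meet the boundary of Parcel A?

2

The segment meets the boundary at (2.714,7), (5.286,5).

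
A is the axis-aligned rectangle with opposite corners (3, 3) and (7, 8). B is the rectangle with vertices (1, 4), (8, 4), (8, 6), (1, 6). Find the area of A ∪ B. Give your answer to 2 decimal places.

By inclusion–exclusion:
Individual areas: |A| = 20, |B| = 14.
|A∩B|: x∈[3,7], y∈[4,6] → 4·2 = 8.
|A ∪ B| = 34 − 8 = 26.00.

26.00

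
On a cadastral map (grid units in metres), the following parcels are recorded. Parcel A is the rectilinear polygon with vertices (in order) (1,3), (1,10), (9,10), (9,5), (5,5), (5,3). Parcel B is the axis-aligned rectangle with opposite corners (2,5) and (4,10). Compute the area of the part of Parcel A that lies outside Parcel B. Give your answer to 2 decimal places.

|Parcel A| = 48, |Parcel A∩Parcel B| = 10.
|Parcel A ∖ Parcel B| = |Parcel A| − |Parcel A∩Parcel B| = 48 − 10 = 38.00.

38.00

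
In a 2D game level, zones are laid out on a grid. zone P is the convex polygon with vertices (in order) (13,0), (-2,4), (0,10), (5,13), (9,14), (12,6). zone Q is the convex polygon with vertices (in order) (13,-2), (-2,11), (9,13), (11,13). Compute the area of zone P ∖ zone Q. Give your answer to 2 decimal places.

39.77

|zone P| = 128.5, |zone P∩zone Q| = 88.7291.
|zone P ∖ zone Q| = |zone P| − |zone P∩zone Q| = 128.5 − 88.7291 = 39.77.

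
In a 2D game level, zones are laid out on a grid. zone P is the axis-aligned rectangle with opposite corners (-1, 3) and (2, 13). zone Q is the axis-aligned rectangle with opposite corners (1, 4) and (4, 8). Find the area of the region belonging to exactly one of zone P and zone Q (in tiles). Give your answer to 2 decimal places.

|zone P∩zone Q|: x∈[1,2], y∈[4,8] → 1·4 = 4.
|zone P △ zone Q| = |zone P| + |zone Q| − 2·|zone P∩zone Q| = 30 + 12 − 8 = 34.00.

34.00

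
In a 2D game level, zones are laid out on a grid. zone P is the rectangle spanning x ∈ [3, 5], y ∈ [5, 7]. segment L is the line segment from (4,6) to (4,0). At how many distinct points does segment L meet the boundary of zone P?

The segment meets the boundary at (4,5).

1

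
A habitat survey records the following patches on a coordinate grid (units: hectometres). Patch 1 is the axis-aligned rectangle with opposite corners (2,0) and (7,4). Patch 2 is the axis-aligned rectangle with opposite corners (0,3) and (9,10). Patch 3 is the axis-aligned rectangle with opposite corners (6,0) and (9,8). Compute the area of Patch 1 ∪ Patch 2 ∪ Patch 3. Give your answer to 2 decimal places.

84.00

By inclusion–exclusion:
Individual areas: |Patch 1| = 20, |Patch 2| = 63, |Patch 3| = 24.
|Patch 1∩Patch 2|: x∈[2,7], y∈[3,4] → 5·1 = 5.
|Patch 1∩Patch 3|: x∈[6,7], y∈[0,4] → 1·4 = 4.
|Patch 2∩Patch 3|: x∈[6,9], y∈[3,8] → 3·5 = 15.
|Patch 1∩Patch 2∩Patch 3| = 1.
|Patch 1 ∪ Patch 2 ∪ Patch 3| = 107 − 24 + 1 = 84.00.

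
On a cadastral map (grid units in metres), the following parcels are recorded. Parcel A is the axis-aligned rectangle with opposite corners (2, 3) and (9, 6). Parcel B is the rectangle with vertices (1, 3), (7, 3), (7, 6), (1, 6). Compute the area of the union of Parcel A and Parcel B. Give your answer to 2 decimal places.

By inclusion–exclusion:
Individual areas: |Parcel A| = 21, |Parcel B| = 18.
|Parcel A∩Parcel B|: x∈[2,7], y∈[3,6] → 5·3 = 15.
|Parcel A ∪ Parcel B| = 39 − 15 = 24.00.

24.00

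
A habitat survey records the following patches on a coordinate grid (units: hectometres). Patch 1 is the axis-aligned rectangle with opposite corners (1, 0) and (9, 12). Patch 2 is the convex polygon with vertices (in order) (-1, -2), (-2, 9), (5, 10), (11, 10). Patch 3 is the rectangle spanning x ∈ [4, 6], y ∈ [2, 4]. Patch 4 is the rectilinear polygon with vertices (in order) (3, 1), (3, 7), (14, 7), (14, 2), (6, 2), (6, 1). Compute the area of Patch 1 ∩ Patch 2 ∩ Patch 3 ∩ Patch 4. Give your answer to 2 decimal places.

The intersection is the polygon with vertices (4,4), (5,4), (4,3).
By the shoelace formula its area is 0.50.

0.50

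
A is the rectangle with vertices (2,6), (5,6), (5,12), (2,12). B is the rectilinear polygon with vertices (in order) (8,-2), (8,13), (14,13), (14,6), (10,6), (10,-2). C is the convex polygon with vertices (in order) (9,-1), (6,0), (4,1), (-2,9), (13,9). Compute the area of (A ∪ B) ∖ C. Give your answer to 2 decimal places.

41.22

|A ∪ B| = 76.
|(A ∪ B) ∩ C| = 34.7833.
|(A ∪ B) ∖ C| = 76 − 34.7833 = 41.22.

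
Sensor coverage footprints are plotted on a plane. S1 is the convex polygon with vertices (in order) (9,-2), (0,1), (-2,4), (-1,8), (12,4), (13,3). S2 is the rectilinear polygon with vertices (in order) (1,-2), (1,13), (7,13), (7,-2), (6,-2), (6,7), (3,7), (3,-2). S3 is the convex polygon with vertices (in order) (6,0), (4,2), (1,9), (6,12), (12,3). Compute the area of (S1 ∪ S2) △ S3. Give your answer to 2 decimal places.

82.45

|S1 ∪ S2| = 127.6538.
|(S1 ∪ S2) ∩ S3| = 57.5999.
|(S1 ∪ S2) △ S3| = 127.6538 + 70 − 115.1998 = 82.45.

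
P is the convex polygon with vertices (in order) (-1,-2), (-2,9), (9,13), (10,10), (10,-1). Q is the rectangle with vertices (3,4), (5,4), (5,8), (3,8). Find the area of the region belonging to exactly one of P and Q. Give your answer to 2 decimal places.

137.50

|P| = 145.5, |Q| = 8, |P∩Q| = 8.
|P △ Q| = |P| + |Q| − 2·|P∩Q| = 145.5 + 8 − 16 = 137.50.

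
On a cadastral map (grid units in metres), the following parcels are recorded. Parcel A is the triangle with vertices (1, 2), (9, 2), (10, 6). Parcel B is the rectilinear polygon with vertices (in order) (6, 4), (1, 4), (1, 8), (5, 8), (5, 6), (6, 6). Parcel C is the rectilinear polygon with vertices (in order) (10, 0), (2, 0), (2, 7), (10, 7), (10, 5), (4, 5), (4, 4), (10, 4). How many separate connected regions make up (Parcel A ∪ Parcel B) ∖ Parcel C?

(Parcel A ∪ Parcel B) ∖ Parcel C splits into 3 disjoint pieces (area 4.9444, area 0.2222, area 7).

3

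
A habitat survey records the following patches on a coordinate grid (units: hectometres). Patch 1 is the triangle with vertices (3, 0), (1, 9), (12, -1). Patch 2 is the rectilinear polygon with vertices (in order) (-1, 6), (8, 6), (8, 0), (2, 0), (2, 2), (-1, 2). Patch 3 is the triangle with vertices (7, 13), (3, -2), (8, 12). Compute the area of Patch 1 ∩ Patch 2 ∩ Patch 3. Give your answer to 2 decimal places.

2.14

The intersection is the polygon with vertices (5.476,4.931), (3.714,0), (3.533,0), (4.971,5.39).
By the shoelace formula its area is 2.14.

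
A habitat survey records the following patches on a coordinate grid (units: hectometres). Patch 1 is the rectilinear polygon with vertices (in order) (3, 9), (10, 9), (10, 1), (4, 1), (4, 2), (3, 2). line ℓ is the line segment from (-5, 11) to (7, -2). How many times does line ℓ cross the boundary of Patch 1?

The segment meets the boundary at (4.231,1), (4,1.25), (3.308,2), (3,2.333).

4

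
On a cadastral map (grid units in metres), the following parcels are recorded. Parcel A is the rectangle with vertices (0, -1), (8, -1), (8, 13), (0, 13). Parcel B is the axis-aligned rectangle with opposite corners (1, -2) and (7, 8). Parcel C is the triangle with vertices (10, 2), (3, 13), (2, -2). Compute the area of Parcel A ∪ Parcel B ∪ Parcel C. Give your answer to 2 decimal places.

By inclusion–exclusion:
Individual areas: |Parcel A| = 112, |Parcel B| = 60, |Parcel C| = 58.
|Parcel A∩Parcel B|: x∈[1,7], y∈[-1,8] → 6·9 = 54.
|Parcel A∩Parcel C| = 52.8905.
|Parcel B∩Parcel C| = 39.8907.
|Parcel A∩Parcel B∩Parcel C| = 38.924.
|Parcel A ∪ Parcel B ∪ Parcel C| = 230 − 146.7812 + 38.924 = 122.14.

122.14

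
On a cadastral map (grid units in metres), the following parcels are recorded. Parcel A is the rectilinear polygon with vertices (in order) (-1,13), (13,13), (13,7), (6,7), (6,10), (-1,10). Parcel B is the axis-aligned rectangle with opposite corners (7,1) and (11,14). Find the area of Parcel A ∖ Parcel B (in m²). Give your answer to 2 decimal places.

39.00

|Parcel A| = 63, |Parcel A∩Parcel B| = 24.
|Parcel A ∖ Parcel B| = |Parcel A| − |Parcel A∩Parcel B| = 63 − 24 = 39.00.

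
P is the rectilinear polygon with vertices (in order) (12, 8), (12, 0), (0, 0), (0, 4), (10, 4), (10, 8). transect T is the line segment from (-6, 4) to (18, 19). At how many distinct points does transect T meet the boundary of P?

The segment lies entirely outside P and never meets its boundary.

0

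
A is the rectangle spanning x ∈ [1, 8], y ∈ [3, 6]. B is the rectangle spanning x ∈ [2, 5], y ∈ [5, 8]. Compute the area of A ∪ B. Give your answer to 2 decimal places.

27.00

By inclusion–exclusion:
Individual areas: |A| = 21, |B| = 9.
|A∩B|: x∈[2,5], y∈[5,6] → 3·1 = 3.
|A ∪ B| = 30 − 3 = 27.00.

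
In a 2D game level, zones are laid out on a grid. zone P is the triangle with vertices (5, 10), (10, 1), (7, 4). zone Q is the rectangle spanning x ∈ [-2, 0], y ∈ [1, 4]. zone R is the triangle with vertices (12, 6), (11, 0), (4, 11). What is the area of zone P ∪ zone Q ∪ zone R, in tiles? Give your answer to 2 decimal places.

37.90

By inclusion–exclusion:
Individual areas: |zone P| = 6, |zone Q| = 6, |zone R| = 26.5.
|zone P∩zone Q| = 0.
|zone P∩zone R| = 0.6.
|zone Q∩zone R| = 0.
|zone P∩zone Q∩zone R| = 0.
|zone P ∪ zone Q ∪ zone R| = 38.5 − 0.6 + 0 = 37.90.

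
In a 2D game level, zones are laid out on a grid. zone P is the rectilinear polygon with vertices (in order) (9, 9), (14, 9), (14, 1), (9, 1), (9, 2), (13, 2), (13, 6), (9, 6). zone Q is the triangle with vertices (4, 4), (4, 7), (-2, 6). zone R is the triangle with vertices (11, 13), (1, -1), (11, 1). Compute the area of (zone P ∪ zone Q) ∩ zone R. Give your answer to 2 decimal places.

8.00

|zone P ∪ zone Q| = 33.
|(zone P ∪ zone Q) ∩ zone R| = 8.00.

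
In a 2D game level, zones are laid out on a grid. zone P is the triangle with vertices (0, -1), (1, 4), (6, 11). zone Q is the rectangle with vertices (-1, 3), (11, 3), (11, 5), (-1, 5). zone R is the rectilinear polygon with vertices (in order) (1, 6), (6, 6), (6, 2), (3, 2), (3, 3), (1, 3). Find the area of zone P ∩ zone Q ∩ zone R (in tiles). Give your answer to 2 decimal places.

The intersection is the polygon with vertices (1.714,5), (3,5), (2,3), (1,3), (1,4).
By the shoelace formula its area is 2.64.

2.64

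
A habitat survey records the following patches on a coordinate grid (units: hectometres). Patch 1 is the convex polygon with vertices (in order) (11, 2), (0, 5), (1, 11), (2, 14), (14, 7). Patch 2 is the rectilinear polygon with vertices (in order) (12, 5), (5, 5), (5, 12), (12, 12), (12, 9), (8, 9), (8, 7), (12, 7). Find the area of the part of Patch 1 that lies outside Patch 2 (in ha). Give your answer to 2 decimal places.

65.50

|Patch 1| = 94.5, |Patch 1∩Patch 2| = 29.
|Patch 1 ∖ Patch 2| = |Patch 1| − |Patch 1∩Patch 2| = 94.5 − 29 = 65.50.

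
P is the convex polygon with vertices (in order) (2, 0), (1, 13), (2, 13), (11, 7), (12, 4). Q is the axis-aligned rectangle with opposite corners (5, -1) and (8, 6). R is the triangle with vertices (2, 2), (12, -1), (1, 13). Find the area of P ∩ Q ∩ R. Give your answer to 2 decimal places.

11.17

The intersection is the polygon with vertices (5,6), (6.5,6), (8,4.091), (8,2.4), (5,1.2).
By the shoelace formula its area is 11.17.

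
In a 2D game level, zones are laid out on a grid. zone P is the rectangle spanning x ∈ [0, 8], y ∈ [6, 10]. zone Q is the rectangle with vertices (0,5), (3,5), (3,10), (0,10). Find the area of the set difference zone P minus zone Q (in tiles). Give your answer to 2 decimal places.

20.00

|zone P∩zone Q|: x∈[0,3], y∈[6,10] → 3·4 = 12.
|zone P| = 32.
|zone P ∖ zone Q| = |zone P| − |zone P∩zone Q| = 32 − 12 = 20.00.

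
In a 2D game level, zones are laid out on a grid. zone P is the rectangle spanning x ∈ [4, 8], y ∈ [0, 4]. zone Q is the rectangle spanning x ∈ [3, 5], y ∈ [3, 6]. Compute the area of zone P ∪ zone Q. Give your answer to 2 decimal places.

By inclusion–exclusion:
Individual areas: |zone P| = 16, |zone Q| = 6.
|zone P∩zone Q|: x∈[4,5], y∈[3,4] → 1·1 = 1.
|zone P ∪ zone Q| = 22 − 1 = 21.00.

21.00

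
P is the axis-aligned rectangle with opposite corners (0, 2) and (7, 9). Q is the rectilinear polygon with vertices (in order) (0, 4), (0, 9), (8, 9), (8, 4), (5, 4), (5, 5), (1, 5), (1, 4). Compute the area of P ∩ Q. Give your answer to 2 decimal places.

31.00

The intersection is the polygon with vertices (7,4), (5,4), (5,5), (1,5), (1,4), (0,4), (0,9), (7,9).
By the shoelace formula its area is 31.00.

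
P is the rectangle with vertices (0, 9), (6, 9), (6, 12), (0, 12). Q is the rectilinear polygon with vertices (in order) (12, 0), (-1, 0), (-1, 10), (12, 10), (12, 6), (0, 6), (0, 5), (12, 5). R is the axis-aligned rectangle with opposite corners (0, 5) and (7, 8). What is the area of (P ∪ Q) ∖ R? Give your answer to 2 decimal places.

116.00

|P ∪ Q| = 130.
|(P ∪ Q) ∩ R| = 14.
|(P ∪ Q) ∖ R| = 130 − 14 = 116.00.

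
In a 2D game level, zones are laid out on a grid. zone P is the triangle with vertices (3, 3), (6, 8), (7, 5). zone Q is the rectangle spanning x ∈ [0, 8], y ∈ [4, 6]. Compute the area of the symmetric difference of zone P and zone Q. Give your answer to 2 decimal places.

|zone P| = 7, |zone Q| = 16, |zone P∩zone Q| = 4.4333.
|zone P △ zone Q| = |zone P| + |zone Q| − 2·|zone P∩zone Q| = 7 + 16 − 8.8667 = 14.13.

14.13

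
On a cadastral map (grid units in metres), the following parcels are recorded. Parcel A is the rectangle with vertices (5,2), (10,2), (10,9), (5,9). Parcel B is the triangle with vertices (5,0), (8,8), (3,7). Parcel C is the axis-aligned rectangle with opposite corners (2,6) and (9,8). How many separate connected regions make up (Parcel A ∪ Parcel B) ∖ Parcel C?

(Parcel A ∪ Parcel B) ∖ Parcel C is a single connected region.

1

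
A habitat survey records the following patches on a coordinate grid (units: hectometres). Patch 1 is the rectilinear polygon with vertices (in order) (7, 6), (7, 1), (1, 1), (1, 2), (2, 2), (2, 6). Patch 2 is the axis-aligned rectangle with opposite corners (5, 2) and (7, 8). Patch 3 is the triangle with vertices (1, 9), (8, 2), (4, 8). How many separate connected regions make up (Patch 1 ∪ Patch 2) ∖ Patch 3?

2

(Patch 1 ∪ Patch 2) ∖ Patch 3 splits into 2 disjoint pieces (area 21.5, area 6).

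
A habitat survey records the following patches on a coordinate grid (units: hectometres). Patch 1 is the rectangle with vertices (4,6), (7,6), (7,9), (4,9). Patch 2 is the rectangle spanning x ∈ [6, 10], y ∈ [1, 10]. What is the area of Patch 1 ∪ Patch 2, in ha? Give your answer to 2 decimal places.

42.00

By inclusion–exclusion:
Individual areas: |Patch 1| = 9, |Patch 2| = 36.
|Patch 1∩Patch 2|: x∈[6,7], y∈[6,9] → 1·3 = 3.
|Patch 1 ∪ Patch 2| = 45 − 3 = 42.00.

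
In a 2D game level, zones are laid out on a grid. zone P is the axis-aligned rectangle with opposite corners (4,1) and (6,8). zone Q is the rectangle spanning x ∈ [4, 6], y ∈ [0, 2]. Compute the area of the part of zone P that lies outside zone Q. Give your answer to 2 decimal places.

12.00

|zone P∩zone Q|: x∈[4,6], y∈[1,2] → 2·1 = 2.
|zone P| = 14.
|zone P ∖ zone Q| = |zone P| − |zone P∩zone Q| = 14 − 2 = 12.00.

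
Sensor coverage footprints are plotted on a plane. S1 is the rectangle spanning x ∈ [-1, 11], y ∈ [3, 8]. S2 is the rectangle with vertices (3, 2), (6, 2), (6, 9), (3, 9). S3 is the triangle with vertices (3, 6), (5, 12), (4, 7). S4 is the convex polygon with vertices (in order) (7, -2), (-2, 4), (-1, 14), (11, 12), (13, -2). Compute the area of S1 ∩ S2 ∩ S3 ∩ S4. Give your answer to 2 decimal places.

The intersection is the polygon with vertices (4,7), (3,6), (3.667,8), (4.2,8).
By the shoelace formula its area is 0.93.

0.93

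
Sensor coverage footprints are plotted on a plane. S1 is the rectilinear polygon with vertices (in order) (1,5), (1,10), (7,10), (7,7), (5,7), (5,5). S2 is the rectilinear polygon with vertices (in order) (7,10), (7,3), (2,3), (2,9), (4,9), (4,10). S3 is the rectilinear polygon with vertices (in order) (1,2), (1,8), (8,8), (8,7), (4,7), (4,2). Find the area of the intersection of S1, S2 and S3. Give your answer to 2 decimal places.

9.00

The intersection is the polygon with vertices (7,7), (5,7), (4,7), (4,5), (2,5), (2,8), (7,8).
By the shoelace formula its area is 9.00.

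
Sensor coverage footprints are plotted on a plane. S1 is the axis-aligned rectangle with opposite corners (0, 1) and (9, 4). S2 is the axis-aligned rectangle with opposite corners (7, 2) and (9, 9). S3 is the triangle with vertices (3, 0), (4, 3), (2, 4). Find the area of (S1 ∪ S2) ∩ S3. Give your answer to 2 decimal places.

3.21

The region (S1 ∪ S2) ∩ S3 is the polygon with vertices (2.75,1), (2,4), (4,3), (3.333,1).
By the shoelace formula its area is 3.21.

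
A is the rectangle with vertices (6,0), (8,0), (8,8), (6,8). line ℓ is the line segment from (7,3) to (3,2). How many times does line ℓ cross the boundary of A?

1

The segment meets the boundary at (6,2.75).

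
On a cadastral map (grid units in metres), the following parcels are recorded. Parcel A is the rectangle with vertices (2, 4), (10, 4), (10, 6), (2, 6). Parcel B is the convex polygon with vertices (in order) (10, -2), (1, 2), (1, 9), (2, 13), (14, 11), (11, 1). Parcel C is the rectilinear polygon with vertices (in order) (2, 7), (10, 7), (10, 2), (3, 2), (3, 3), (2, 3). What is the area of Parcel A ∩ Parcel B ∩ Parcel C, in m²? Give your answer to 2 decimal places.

16.00

The intersection is the polygon with vertices (2,6), (10,6), (10,4), (2,4).
By the shoelace formula its area is 16.00.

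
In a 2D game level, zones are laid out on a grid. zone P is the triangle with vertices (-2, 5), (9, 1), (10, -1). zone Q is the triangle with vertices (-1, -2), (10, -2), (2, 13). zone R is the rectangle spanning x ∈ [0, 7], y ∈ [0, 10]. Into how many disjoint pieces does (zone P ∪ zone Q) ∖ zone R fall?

3

(zone P ∪ zone Q) ∖ zone R splits into 3 disjoint pieces (area 3.3, area 26.0551, area 0.2727).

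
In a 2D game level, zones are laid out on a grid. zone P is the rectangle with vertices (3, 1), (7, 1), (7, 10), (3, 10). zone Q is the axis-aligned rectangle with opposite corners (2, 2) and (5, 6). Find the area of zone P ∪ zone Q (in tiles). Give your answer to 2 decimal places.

By inclusion–exclusion:
Individual areas: |zone P| = 36, |zone Q| = 12.
|zone P∩zone Q|: x∈[3,5], y∈[2,6] → 2·4 = 8.
|zone P ∪ zone Q| = 48 − 8 = 40.00.

40.00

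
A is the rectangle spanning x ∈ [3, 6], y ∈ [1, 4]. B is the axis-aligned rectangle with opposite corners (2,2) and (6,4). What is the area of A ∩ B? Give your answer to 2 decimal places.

6.00

|A∩B|: x∈[3,6], y∈[2,4] → 3·2 = 6.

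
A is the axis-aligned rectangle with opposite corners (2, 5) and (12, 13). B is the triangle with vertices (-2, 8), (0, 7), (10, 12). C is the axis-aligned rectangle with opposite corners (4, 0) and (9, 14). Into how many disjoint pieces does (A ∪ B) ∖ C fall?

(A ∪ B) ∖ C splits into 2 disjoint pieces (area 20.6667, area 24).

2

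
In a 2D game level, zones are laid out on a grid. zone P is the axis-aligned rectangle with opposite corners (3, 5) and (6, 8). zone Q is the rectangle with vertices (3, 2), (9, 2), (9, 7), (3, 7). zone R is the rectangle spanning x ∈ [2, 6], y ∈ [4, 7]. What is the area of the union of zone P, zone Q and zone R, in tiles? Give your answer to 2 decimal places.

By inclusion–exclusion:
Individual areas: |zone P| = 9, |zone Q| = 30, |zone R| = 12.
|zone P∩zone Q|: x∈[3,6], y∈[5,7] → 3·2 = 6.
|zone P∩zone R|: x∈[3,6], y∈[5,7] → 3·2 = 6.
|zone Q∩zone R|: x∈[3,6], y∈[4,7] → 3·3 = 9.
|zone P∩zone Q∩zone R| = 6.
|zone P ∪ zone Q ∪ zone R| = 51 − 21 + 6 = 36.00.

36.00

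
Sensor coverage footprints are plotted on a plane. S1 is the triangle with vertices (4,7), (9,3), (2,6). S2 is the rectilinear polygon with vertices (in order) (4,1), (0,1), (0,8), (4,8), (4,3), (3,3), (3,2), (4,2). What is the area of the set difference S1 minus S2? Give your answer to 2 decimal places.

4.64

|S1| = 6.5, |S1∩S2| = 1.8571.
|S1 ∖ S2| = |S1| − |S1∩S2| = 6.5 − 1.8571 = 4.64.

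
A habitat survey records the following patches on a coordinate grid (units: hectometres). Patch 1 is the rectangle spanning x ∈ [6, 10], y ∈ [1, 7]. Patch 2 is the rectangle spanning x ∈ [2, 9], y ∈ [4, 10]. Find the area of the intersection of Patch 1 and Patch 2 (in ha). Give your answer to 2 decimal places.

|Patch 1∩Patch 2|: x∈[6,9], y∈[4,7] → 3·3 = 9.

9.00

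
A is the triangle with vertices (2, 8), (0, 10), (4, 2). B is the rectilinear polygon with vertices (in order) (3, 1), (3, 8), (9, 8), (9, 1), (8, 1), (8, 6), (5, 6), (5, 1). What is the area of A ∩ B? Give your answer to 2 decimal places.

0.50

The intersection is the polygon with vertices (4,2), (3,4), (3,5).
By the shoelace formula its area is 0.50.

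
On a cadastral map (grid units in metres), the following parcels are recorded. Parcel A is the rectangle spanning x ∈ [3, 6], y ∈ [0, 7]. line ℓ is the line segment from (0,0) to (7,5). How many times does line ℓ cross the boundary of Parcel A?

The segment meets the boundary at (3,2.143), (6,4.286).

2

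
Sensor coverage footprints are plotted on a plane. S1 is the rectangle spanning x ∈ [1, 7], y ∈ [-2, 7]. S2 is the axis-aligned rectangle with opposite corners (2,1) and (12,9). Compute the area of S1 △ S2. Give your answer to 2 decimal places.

|S1∩S2|: x∈[2,7], y∈[1,7] → 5·6 = 30.
|S1 △ S2| = |S1| + |S2| − 2·|S1∩S2| = 54 + 80 − 60 = 74.00.

74.00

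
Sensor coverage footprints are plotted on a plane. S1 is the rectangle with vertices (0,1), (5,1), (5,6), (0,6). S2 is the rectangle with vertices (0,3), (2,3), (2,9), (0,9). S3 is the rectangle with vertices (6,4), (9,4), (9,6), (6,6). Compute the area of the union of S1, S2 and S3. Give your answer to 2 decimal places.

37.00

By inclusion–exclusion:
Individual areas: |S1| = 25, |S2| = 12, |S3| = 6.
|S1∩S2|: x∈[0,2], y∈[3,6] → 2·3 = 6.
|S1∩S3| = 0 (no overlap).
|S2∩S3| = 0 (no overlap).
|S1∩S2∩S3| = 0.
|S1 ∪ S2 ∪ S3| = 43 − 6 + 0 = 37.00.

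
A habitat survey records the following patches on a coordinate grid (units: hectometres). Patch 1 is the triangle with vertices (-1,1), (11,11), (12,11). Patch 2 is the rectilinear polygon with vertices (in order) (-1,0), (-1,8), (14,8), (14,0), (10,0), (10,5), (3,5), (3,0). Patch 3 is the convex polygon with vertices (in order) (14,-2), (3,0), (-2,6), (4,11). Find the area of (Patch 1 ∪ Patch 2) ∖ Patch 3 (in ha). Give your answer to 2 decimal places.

48.64

|Patch 1 ∪ Patch 2| = 87.8372.
|(Patch 1 ∪ Patch 2) ∩ Patch 3| = 39.1936.
|(Patch 1 ∪ Patch 2) ∖ Patch 3| = 87.8372 − 39.1936 = 48.64.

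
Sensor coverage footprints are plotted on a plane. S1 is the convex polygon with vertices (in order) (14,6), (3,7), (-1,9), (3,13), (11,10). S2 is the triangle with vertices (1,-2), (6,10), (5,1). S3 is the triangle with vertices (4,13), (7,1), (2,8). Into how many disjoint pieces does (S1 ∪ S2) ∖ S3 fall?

(S1 ∪ S2) ∖ S3 splits into 3 disjoint pieces (area 33.9254, area 11.6769, area 11.2258).

3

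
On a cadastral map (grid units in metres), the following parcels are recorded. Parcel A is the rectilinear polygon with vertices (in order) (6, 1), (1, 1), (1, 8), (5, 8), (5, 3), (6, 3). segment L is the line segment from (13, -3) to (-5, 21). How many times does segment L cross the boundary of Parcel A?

The segment meets the boundary at (4.75,8), (5,7.667).

2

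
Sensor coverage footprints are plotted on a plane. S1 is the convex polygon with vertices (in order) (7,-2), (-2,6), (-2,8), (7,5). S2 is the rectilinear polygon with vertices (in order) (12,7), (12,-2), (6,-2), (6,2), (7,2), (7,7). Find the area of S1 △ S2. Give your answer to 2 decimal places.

|S1| = 40.5, |S2| = 49, |S1∩S2| = 3.5556.
|S1 △ S2| = |S1| + |S2| − 2·|S1∩S2| = 40.5 + 49 − 7.1111 = 82.39.

82.39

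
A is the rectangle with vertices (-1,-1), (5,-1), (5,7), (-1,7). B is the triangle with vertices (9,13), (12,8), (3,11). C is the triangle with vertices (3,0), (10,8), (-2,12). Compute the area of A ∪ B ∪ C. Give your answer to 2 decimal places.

By inclusion–exclusion:
Individual areas: |A| = 48, |B| = 18, |C| = 62.
|A∩B| = 0.
|A∩C| = 21.9226.
|B∩C| = 0.
|A∩B∩C| = 0.
|A ∪ B ∪ C| = 128 − 21.9226 + 0 = 106.08.

106.08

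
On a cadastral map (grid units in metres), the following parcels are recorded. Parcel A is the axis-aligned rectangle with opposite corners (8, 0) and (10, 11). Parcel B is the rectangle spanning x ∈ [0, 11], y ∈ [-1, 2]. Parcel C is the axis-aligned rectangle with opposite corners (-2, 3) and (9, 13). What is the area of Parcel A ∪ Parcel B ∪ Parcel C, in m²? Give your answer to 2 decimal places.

By inclusion–exclusion:
Individual areas: |Parcel A| = 22, |Parcel B| = 33, |Parcel C| = 110.
|Parcel A∩Parcel B|: x∈[8,10], y∈[0,2] → 2·2 = 4.
|Parcel A∩Parcel C|: x∈[8,9], y∈[3,11] → 1·8 = 8.
|Parcel B∩Parcel C| = 0 (no overlap).
|Parcel A∩Parcel B∩Parcel C| = 0.
|Parcel A ∪ Parcel B ∪ Parcel C| = 165 − 12 + 0 = 153.00.

153.00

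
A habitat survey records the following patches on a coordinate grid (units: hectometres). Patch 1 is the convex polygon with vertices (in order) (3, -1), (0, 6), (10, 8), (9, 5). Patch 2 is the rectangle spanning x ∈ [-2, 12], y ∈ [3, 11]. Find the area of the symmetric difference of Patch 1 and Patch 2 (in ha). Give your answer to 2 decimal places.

|Patch 1| = 44, |Patch 2| = 112, |Patch 1∩Patch 2| = 32.5714.
|Patch 1 △ Patch 2| = |Patch 1| + |Patch 2| − 2·|Patch 1∩Patch 2| = 44 + 112 − 65.1429 = 90.86.

90.86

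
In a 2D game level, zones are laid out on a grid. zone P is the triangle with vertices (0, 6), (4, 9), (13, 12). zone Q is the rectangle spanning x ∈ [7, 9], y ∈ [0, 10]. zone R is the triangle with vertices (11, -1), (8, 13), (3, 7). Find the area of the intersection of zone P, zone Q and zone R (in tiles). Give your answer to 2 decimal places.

The intersection is the polygon with vertices (7,10), (8.643,10), (8.645,9.99), (7,9.231).
By the shoelace formula its area is 0.64.

0.64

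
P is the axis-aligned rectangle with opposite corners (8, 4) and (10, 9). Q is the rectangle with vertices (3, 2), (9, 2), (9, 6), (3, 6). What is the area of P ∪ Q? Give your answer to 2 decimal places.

32.00

By inclusion–exclusion:
Individual areas: |P| = 10, |Q| = 24.
|P∩Q|: x∈[8,9], y∈[4,6] → 1·2 = 2.
|P ∪ Q| = 34 − 2 = 32.00.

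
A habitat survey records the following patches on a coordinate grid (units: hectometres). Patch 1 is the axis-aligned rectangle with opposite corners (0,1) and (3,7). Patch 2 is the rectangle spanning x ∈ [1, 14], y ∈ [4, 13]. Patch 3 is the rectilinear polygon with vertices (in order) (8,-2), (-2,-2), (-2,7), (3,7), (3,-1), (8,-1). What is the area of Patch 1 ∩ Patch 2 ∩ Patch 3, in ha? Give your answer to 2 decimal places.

6.00

The intersection is the polygon with vertices (3,4), (1,4), (1,7), (3,7).
By the shoelace formula its area is 6.00.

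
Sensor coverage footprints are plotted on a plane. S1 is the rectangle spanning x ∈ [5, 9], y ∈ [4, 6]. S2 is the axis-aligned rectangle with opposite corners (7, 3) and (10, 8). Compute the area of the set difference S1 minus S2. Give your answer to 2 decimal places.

4.00

|S1∩S2|: x∈[7,9], y∈[4,6] → 2·2 = 4.
|S1| = 8.
|S1 ∖ S2| = |S1| − |S1∩S2| = 8 − 4 = 4.00.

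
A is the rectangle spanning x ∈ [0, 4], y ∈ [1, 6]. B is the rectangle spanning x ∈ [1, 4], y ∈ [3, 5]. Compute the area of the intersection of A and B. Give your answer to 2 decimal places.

6.00

|A∩B|: x∈[1,4], y∈[3,5] → 3·2 = 6.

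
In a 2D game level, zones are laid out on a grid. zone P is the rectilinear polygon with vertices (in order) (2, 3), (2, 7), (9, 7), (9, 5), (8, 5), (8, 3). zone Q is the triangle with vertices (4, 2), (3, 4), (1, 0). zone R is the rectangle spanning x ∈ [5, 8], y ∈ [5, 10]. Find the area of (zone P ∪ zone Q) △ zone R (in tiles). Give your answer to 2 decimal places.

|zone P ∪ zone Q| = 29.5.
|(zone P ∪ zone Q) ∩ zone R| = 6.
|(zone P ∪ zone Q) △ zone R| = 29.5 + 15 − 12 = 32.50.

32.50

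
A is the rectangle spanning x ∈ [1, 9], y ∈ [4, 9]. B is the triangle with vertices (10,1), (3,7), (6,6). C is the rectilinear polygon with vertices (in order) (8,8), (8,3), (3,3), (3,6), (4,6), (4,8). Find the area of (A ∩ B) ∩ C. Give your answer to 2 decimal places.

The region (A ∩ B) ∩ C is the polygon with vertices (4,6.143), (4,6.667), (6,6), (7.6,4), (6.5,4).
By the shoelace formula its area is 3.59.

3.59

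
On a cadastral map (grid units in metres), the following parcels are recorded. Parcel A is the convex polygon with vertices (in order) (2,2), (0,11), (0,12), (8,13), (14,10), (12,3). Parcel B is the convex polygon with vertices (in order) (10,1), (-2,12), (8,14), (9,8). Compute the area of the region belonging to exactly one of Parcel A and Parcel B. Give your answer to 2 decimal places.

|Parcel A| = 118, |Parcel B| = 67.5, |Parcel A∩Parcel B| = 58.1136.
|Parcel A △ Parcel B| = |Parcel A| + |Parcel B| − 2·|Parcel A∩Parcel B| = 118 + 67.5 − 116.2272 = 69.27.

69.27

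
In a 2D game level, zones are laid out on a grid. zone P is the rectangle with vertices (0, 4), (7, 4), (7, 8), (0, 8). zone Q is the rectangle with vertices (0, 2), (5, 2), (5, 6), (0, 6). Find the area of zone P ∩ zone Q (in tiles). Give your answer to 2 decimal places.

|zone P∩zone Q|: x∈[0,5], y∈[4,6] → 5·2 = 10.

10.00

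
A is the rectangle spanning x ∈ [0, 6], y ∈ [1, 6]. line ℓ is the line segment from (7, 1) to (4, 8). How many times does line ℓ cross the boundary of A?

The segment meets the boundary at (4.857,6), (6,3.333).

2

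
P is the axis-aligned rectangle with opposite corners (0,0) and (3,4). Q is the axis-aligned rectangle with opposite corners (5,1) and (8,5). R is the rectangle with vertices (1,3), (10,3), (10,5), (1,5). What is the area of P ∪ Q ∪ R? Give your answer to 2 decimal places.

34.00

By inclusion–exclusion:
Individual areas: |P| = 12, |Q| = 12, |R| = 18.
|P∩Q| = 0 (no overlap).
|P∩R|: x∈[1,3], y∈[3,4] → 2·1 = 2.
|Q∩R|: x∈[5,8], y∈[3,5] → 3·2 = 6.
|P∩Q∩R| = 0.
|P ∪ Q ∪ R| = 42 − 8 + 0 = 34.00.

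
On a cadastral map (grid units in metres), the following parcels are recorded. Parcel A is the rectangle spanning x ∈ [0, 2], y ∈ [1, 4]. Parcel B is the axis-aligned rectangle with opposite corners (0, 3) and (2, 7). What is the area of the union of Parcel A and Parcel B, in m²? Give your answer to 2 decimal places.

By inclusion–exclusion:
Individual areas: |Parcel A| = 6, |Parcel B| = 8.
|Parcel A∩Parcel B|: x∈[0,2], y∈[3,4] → 2·1 = 2.
|Parcel A ∪ Parcel B| = 14 − 2 = 12.00.

12.00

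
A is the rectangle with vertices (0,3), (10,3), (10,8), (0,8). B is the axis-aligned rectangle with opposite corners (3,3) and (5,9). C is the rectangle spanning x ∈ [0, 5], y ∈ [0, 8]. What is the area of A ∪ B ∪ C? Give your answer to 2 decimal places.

67.00

By inclusion–exclusion:
Individual areas: |A| = 50, |B| = 12, |C| = 40.
|A∩B|: x∈[3,5], y∈[3,8] → 2·5 = 10.
|A∩C|: x∈[0,5], y∈[3,8] → 5·5 = 25.
|B∩C|: x∈[3,5], y∈[3,8] → 2·5 = 10.
|A∩B∩C| = 10.
|A ∪ B ∪ C| = 102 − 45 + 10 = 67.00.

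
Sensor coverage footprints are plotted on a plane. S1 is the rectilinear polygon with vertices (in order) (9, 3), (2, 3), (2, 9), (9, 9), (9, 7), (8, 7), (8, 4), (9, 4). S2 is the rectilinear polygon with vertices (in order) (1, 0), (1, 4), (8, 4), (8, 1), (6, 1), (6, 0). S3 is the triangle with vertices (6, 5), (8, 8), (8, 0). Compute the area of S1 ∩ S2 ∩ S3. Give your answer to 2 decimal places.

The intersection is the polygon with vertices (8,4), (8,3), (6.8,3), (6.4,4).
By the shoelace formula its area is 1.40.

1.40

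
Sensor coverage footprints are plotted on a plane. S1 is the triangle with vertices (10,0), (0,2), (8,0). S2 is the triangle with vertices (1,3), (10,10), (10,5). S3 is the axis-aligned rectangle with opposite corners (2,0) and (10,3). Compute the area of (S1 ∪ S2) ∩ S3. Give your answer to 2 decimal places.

1.90

The region (S1 ∪ S2) ∩ S3 is the polygon with vertices (10,0), (8,0), (2,1.5), (2,1.6).
By the shoelace formula its area is 1.90.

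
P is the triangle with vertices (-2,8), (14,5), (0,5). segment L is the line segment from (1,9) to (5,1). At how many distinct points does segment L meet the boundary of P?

The segment meets the boundary at (3,5), (1.862,7.276).

2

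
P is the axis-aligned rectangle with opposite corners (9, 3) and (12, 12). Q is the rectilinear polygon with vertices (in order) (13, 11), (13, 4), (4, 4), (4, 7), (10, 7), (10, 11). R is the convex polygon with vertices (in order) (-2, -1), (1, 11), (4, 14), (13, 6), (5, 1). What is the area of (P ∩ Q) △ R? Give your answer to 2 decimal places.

113.41

|P ∩ Q| = 17.
|(P ∩ Q) ∩ R| = 9.0431.
|(P ∩ Q) △ R| = 17 + 114.5 − 18.0861 = 113.41.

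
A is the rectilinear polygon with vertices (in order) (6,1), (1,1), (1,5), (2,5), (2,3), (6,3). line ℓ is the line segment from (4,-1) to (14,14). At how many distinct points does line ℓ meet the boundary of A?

The segment meets the boundary at (6,2), (5.333,1).

2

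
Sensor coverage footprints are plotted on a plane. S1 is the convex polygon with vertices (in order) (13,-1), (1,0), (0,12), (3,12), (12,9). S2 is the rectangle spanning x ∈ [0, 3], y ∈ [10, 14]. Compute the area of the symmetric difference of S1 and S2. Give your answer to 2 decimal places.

134.83

|S1| = 134.5, |S2| = 12, |S1∩S2| = 5.8333.
|S1 △ S2| = |S1| + |S2| − 2·|S1∩S2| = 134.5 + 12 − 11.6667 = 134.83.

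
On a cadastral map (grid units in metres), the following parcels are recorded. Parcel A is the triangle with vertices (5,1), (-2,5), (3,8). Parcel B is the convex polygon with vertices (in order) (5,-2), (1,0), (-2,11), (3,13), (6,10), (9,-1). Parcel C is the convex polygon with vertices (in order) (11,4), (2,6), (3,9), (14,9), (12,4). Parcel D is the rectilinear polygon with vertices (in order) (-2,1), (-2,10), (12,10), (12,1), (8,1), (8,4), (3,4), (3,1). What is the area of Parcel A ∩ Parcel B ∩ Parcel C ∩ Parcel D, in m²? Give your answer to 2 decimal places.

2.16

The intersection is the polygon with vertices (3.678,5.627), (2,6), (2.583,7.75), (3,8).
By the shoelace formula its area is 2.16.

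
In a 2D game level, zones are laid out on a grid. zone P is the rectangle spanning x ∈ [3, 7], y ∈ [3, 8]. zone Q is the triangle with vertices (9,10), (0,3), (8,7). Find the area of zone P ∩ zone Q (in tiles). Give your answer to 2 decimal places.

The intersection is the polygon with vertices (7,8), (7,6.5), (3,4.5), (3,5.333), (6.429,8).
By the shoelace formula its area is 5.43.

5.43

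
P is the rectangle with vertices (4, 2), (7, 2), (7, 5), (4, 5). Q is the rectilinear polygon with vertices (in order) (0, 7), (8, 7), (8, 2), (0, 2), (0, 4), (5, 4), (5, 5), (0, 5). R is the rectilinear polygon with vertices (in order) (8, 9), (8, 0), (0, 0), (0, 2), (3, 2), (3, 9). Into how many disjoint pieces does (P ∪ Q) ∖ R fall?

(P ∪ Q) ∖ R splits into 2 disjoint pieces (area 6, area 6).

2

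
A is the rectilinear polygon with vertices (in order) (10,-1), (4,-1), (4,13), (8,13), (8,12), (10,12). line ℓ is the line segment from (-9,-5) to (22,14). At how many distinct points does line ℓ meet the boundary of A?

The segment meets the boundary at (10,6.645), (4,2.968).

2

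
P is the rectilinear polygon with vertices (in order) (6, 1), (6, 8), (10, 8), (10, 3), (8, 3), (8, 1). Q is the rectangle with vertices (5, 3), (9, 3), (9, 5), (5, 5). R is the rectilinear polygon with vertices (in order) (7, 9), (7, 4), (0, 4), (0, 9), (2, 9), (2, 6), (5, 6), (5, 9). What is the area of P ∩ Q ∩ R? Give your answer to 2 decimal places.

1.00

The intersection is the polygon with vertices (7,5), (7,4), (6,4), (6,5).
By the shoelace formula its area is 1.00.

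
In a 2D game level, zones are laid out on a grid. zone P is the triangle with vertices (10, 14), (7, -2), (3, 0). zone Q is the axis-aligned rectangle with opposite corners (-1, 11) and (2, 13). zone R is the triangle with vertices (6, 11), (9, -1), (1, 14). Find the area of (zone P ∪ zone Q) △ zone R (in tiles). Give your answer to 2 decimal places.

53.60

|zone P ∪ zone Q| = 41.
|(zone P ∪ zone Q) ∩ zone R| = 6.4515.
|(zone P ∪ zone Q) △ zone R| = 41 + 25.5 − 12.9031 = 53.60.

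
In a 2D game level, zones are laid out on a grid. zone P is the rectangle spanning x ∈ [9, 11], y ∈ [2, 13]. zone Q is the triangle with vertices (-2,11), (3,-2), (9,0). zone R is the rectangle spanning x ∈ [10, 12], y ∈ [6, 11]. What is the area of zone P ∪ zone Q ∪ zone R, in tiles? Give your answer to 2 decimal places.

By inclusion–exclusion:
Individual areas: |zone P| = 22, |zone Q| = 44, |zone R| = 10.
|zone P∩zone Q| = 0.
|zone P∩zone R|: x∈[10,11], y∈[6,11] → 1·5 = 5.
|zone Q∩zone R| = 0.
|zone P∩zone Q∩zone R| = 0.
|zone P ∪ zone Q ∪ zone R| = 76 − 5 + 0 = 71.00.

71.00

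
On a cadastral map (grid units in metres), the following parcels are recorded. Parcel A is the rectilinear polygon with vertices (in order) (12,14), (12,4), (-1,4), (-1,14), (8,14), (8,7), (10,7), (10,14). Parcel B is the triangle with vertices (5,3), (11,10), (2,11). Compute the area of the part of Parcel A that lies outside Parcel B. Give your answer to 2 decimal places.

|Parcel A| = 116, |Parcel A∩Parcel B| = 28.88.
|Parcel A ∖ Parcel B| = |Parcel A| − |Parcel A∩Parcel B| = 116 − 28.88 = 87.12.

87.12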